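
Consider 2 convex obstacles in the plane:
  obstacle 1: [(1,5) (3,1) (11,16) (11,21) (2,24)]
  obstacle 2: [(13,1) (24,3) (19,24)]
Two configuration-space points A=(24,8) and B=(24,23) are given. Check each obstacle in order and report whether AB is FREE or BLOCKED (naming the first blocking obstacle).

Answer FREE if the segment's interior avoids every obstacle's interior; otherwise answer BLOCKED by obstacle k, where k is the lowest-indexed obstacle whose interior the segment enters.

FREE

Obstacle 1 [(1,5) (3,1) (11,16) (11,21) (2,24)]:
  edge (1,5)–(3,1): clear
  edge (3,1)–(11,16): clear
  edge (11,16)–(11,21): clear
  edge (11,21)–(2,24): clear
  edge (2,24)–(1,5): clear
  midpoint (24,31/2) outside
  → clear
Obstacle 2 [(13,1) (24,3) (19,24)]:
  edge (13,1)–(24,3): clear
  edge (24,3)–(19,24): clear
  edge (19,24)–(13,1): clear
  midpoint (24,31/2) outside
  → clear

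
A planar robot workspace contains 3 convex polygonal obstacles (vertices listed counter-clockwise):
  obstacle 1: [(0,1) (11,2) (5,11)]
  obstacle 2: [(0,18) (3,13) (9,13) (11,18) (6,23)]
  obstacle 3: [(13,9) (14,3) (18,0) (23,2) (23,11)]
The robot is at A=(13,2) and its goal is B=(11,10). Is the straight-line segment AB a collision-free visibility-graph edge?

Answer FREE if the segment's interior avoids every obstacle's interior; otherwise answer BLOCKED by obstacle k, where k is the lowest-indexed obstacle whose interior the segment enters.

Obstacle 1 [(0,1) (11,2) (5,11)]:
  edge (0,1)–(11,2): clear
  edge (11,2)–(5,11): clear
  edge (5,11)–(0,1): clear
  midpoint (12,6) outside
  → clear
Obstacle 2 [(0,18) (3,13) (9,13) (11,18) (6,23)]:
  edge (0,18)–(3,13): clear
  edge (3,13)–(9,13): clear
  edge (9,13)–(11,18): clear
  edge (11,18)–(6,23): clear
  edge (6,23)–(0,18): clear
  midpoint (12,6) outside
  → clear
Obstacle 3 [(13,9) (14,3) (18,0) (23,2) (23,11)]:
  edge (13,9)–(14,3): clear
  edge (14,3)–(18,0): clear
  edge (18,0)–(23,2): clear
  edge (23,2)–(23,11): clear
  edge (23,11)–(13,9): clear
  midpoint (12,6) outside
  → clear

FREE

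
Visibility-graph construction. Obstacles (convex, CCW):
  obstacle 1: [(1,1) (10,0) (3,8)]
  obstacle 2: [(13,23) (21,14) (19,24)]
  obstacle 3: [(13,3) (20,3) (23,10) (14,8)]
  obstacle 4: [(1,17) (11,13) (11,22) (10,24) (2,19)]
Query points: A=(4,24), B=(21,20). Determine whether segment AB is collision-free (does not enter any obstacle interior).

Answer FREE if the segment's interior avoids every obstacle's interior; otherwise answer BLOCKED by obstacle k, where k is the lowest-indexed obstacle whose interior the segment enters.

Obstacle 1 [(1,1) (10,0) (3,8)]:
  edge (1,1)–(10,0): clear
  edge (10,0)–(3,8): clear
  edge (3,8)–(1,1): clear
  midpoint (25/2,22) outside
  → clear
Obstacle 2 [(13,23) (21,14) (19,24)]:
  edge (13,23)–(21,14): crosses AB
  edge (21,14)–(19,24): crosses AB
  edge (19,24)–(13,23): clear
  → BLOCKED
Obstacle 3 [(13,3) (20,3) (23,10) (14,8)]:
  edge (13,3)–(20,3): clear
  edge (20,3)–(23,10): clear
  edge (23,10)–(14,8): clear
  edge (14,8)–(13,3): clear
  midpoint (25/2,22) outside
  → clear
Obstacle 4 [(1,17) (11,13) (11,22) (10,24) (2,19)]:
  edge (1,17)–(11,13): clear
  edge (11,13)–(11,22): clear
  edge (11,22)–(10,24): crosses AB
  edge (10,24)–(2,19): crosses AB
  edge (2,19)–(1,17): clear
  → BLOCKED

BLOCKED by obstacle 2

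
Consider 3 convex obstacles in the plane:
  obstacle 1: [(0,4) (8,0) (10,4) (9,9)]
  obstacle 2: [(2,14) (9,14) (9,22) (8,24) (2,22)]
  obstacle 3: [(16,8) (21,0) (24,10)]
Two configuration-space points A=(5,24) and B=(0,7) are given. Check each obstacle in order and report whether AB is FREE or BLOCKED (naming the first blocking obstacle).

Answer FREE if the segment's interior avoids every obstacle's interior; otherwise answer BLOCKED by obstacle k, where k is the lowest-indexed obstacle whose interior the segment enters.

Obstacle 1 [(0,4) (8,0) (10,4) (9,9)]:
  edge (0,4)–(8,0): clear
  edge (8,0)–(10,4): clear
  edge (10,4)–(9,9): clear
  edge (9,9)–(0,4): clear
  midpoint (5/2,31/2) outside
  → clear
Obstacle 2 [(2,14) (9,14) (9,22) (8,24) (2,22)]:
  edge (2,14)–(9,14): crosses AB
  edge (9,14)–(9,22): clear
  edge (9,22)–(8,24): clear
  edge (8,24)–(2,22): crosses AB
  edge (2,22)–(2,14): clear
  → BLOCKED
Obstacle 3 [(16,8) (21,0) (24,10)]:
  edge (16,8)–(21,0): clear
  edge (21,0)–(24,10): clear
  edge (24,10)–(16,8): clear
  midpoint (5/2,31/2) outside
  → clear

BLOCKED by obstacle 2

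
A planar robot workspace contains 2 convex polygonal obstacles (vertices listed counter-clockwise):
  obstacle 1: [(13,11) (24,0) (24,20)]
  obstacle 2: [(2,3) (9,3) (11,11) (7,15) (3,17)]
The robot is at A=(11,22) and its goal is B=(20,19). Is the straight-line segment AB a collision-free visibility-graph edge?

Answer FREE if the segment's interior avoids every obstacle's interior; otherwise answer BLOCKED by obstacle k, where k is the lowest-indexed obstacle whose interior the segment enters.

Obstacle 1 [(13,11) (24,0) (24,20)]:
  edge (13,11)–(24,0): clear
  edge (24,0)–(24,20): clear
  edge (24,20)–(13,11): clear
  midpoint (31/2,41/2) outside
  → clear
Obstacle 2 [(2,3) (9,3) (11,11) (7,15) (3,17)]:
  edge (2,3)–(9,3): clear
  edge (9,3)–(11,11): clear
  edge (11,11)–(7,15): clear
  edge (7,15)–(3,17): clear
  edge (3,17)–(2,3): clear
  midpoint (31/2,41/2) outside
  → clear

FREE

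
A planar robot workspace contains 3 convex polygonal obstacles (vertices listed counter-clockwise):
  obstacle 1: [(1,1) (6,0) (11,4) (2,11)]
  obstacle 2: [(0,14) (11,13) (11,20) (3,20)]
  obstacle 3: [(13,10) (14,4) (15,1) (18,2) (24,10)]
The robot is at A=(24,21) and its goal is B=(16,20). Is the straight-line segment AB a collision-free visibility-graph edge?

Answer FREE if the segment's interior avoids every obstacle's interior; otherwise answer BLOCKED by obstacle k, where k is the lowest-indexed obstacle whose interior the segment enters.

Obstacle 1 [(1,1) (6,0) (11,4) (2,11)]:
  edge (1,1)–(6,0): clear
  edge (6,0)–(11,4): clear
  edge (11,4)–(2,11): clear
  edge (2,11)–(1,1): clear
  midpoint (20,41/2) outside
  → clear
Obstacle 2 [(0,14) (11,13) (11,20) (3,20)]:
  edge (0,14)–(11,13): clear
  edge (11,13)–(11,20): clear
  edge (11,20)–(3,20): clear
  edge (3,20)–(0,14): clear
  midpoint (20,41/2) outside
  → clear
Obstacle 3 [(13,10) (14,4) (15,1) (18,2) (24,10)]:
  edge (13,10)–(14,4): clear
  edge (14,4)–(15,1): clear
  edge (15,1)–(18,2): clear
  edge (18,2)–(24,10): clear
  edge (24,10)–(13,10): clear
  midpoint (20,41/2) outside
  → clear

FREE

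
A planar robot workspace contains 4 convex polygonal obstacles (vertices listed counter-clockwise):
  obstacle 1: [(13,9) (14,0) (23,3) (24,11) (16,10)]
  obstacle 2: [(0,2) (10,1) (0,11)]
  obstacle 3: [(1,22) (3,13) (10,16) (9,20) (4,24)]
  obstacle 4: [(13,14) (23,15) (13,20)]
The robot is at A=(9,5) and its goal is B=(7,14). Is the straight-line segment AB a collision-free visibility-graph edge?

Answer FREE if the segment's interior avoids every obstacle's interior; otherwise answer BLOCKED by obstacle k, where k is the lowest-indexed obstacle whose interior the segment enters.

Obstacle 1 [(13,9) (14,0) (23,3) (24,11) (16,10)]:
  edge (13,9)–(14,0): clear
  edge (14,0)–(23,3): clear
  edge (23,3)–(24,11): clear
  edge (24,11)–(16,10): clear
  edge (16,10)–(13,9): clear
  midpoint (8,19/2) outside
  → clear
Obstacle 2 [(0,2) (10,1) (0,11)]:
  edge (0,2)–(10,1): clear
  edge (10,1)–(0,11): clear
  edge (0,11)–(0,2): clear
  midpoint (8,19/2) outside
  → clear
Obstacle 3 [(1,22) (3,13) (10,16) (9,20) (4,24)]:
  edge (1,22)–(3,13): clear
  edge (3,13)–(10,16): clear
  edge (10,16)–(9,20): clear
  edge (9,20)–(4,24): clear
  edge (4,24)–(1,22): clear
  midpoint (8,19/2) outside
  → clear
Obstacle 4 [(13,14) (23,15) (13,20)]:
  edge (13,14)–(23,15): clear
  edge (23,15)–(13,20): clear
  edge (13,20)–(13,14): clear
  midpoint (8,19/2) outside
  → clear

FREE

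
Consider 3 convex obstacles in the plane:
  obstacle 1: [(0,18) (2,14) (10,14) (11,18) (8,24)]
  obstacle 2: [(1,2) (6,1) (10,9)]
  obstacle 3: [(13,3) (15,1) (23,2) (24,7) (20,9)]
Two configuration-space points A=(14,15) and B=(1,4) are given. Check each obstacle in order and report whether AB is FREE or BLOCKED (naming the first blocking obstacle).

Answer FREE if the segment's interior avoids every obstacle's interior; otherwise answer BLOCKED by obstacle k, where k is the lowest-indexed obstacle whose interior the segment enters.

FREE

Obstacle 1 [(0,18) (2,14) (10,14) (11,18) (8,24)]:
  edge (0,18)–(2,14): clear
  edge (2,14)–(10,14): clear
  edge (10,14)–(11,18): clear
  edge (11,18)–(8,24): clear
  edge (8,24)–(0,18): clear
  midpoint (15/2,19/2) outside
  → clear
Obstacle 2 [(1,2) (6,1) (10,9)]:
  edge (1,2)–(6,1): clear
  edge (6,1)–(10,9): clear
  edge (10,9)–(1,2): clear
  midpoint (15/2,19/2) outside
  → clear
Obstacle 3 [(13,3) (15,1) (23,2) (24,7) (20,9)]:
  edge (13,3)–(15,1): clear
  edge (15,1)–(23,2): clear
  edge (23,2)–(24,7): clear
  edge (24,7)–(20,9): clear
  edge (20,9)–(13,3): clear
  midpoint (15/2,19/2) outside
  → clear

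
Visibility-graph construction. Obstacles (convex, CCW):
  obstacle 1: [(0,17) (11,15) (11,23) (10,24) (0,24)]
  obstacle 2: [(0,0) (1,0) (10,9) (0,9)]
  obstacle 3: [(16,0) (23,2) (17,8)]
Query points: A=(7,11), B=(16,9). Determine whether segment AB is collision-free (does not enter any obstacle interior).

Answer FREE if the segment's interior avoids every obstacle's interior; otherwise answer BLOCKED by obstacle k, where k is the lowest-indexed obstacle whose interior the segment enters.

Obstacle 1 [(0,17) (11,15) (11,23) (10,24) (0,24)]:
  edge (0,17)–(11,15): clear
  edge (11,15)–(11,23): clear
  edge (11,23)–(10,24): clear
  edge (10,24)–(0,24): clear
  edge (0,24)–(0,17): clear
  midpoint (23/2,10) outside
  → clear
Obstacle 2 [(0,0) (1,0) (10,9) (0,9)]:
  edge (0,0)–(1,0): clear
  edge (1,0)–(10,9): clear
  edge (10,9)–(0,9): clear
  edge (0,9)–(0,0): clear
  midpoint (23/2,10) outside
  → clear
Obstacle 3 [(16,0) (23,2) (17,8)]:
  edge (16,0)–(23,2): clear
  edge (23,2)–(17,8): clear
  edge (17,8)–(16,0): clear
  midpoint (23/2,10) outside
  → clear

FREE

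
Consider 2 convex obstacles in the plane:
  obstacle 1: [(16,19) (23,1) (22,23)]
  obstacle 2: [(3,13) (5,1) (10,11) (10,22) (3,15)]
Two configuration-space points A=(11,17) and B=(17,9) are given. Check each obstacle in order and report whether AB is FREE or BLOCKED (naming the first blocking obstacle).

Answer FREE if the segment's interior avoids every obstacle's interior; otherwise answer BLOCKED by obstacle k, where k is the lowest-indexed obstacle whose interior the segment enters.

Obstacle 1 [(16,19) (23,1) (22,23)]:
  edge (16,19)–(23,1): clear
  edge (23,1)–(22,23): clear
  edge (22,23)–(16,19): clear
  midpoint (14,13) outside
  → clear
Obstacle 2 [(3,13) (5,1) (10,11) (10,22) (3,15)]:
  edge (3,13)–(5,1): clear
  edge (5,1)–(10,11): clear
  edge (10,11)–(10,22): clear
  edge (10,22)–(3,15): clear
  edge (3,15)–(3,13): clear
  midpoint (14,13) outside
  → clear

FREE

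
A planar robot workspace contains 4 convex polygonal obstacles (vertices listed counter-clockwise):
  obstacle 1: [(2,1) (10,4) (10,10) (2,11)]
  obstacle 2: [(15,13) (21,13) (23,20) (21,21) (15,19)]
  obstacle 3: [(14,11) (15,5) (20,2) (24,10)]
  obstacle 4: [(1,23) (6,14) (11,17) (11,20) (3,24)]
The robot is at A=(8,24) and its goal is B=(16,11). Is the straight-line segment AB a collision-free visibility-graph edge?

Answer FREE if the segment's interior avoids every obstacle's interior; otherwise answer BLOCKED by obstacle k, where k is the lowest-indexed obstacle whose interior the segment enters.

Obstacle 1 [(2,1) (10,4) (10,10) (2,11)]:
  edge (2,1)–(10,4): clear
  edge (10,4)–(10,10): clear
  edge (10,10)–(2,11): clear
  edge (2,11)–(2,1): clear
  midpoint (12,35/2) outside
  → clear
Obstacle 2 [(15,13) (21,13) (23,20) (21,21) (15,19)]:
  edge (15,13)–(21,13): clear
  edge (21,13)–(23,20): clear
  edge (23,20)–(21,21): clear
  edge (21,21)–(15,19): clear
  edge (15,19)–(15,13): clear
  midpoint (12,35/2) outside
  → clear
Obstacle 3 [(14,11) (15,5) (20,2) (24,10)]:
  edge (14,11)–(15,5): clear
  edge (15,5)–(20,2): clear
  edge (20,2)–(24,10): clear
  edge (24,10)–(14,11): clear
  midpoint (12,35/2) outside
  → clear
Obstacle 4 [(1,23) (6,14) (11,17) (11,20) (3,24)]:
  edge (1,23)–(6,14): clear
  edge (6,14)–(11,17): clear
  edge (11,17)–(11,20): crosses AB
  edge (11,20)–(3,24): crosses AB
  edge (3,24)–(1,23): clear
  → BLOCKED

BLOCKED by obstacle 4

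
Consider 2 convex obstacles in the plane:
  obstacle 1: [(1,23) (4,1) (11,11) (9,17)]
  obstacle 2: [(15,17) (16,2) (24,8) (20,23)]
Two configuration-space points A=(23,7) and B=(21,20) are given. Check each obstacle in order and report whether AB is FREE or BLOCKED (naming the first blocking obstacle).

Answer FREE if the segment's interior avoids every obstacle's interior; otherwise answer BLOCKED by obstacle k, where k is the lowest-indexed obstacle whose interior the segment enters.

BLOCKED by obstacle 2

Obstacle 1 [(1,23) (4,1) (11,11) (9,17)]:
  edge (1,23)–(4,1): clear
  edge (4,1)–(11,11): clear
  edge (11,11)–(9,17): clear
  edge (9,17)–(1,23): clear
  midpoint (22,27/2) outside
  → clear
Obstacle 2 [(15,17) (16,2) (24,8) (20,23)]:
  edge (15,17)–(16,2): clear
  edge (16,2)–(24,8): crosses AB
  edge (24,8)–(20,23): crosses AB
  edge (20,23)–(15,17): clear
  → BLOCKED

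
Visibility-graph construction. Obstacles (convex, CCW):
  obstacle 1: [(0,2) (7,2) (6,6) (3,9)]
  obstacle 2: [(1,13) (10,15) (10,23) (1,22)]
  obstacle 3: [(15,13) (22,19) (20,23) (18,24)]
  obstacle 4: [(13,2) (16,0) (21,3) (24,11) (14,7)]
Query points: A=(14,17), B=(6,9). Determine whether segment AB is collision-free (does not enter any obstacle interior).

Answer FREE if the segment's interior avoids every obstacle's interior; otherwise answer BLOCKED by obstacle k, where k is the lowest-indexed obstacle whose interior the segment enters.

Obstacle 1 [(0,2) (7,2) (6,6) (3,9)]:
  edge (0,2)–(7,2): clear
  edge (7,2)–(6,6): clear
  edge (6,6)–(3,9): clear
  edge (3,9)–(0,2): clear
  midpoint (10,13) outside
  → clear
Obstacle 2 [(1,13) (10,15) (10,23) (1,22)]:
  edge (1,13)–(10,15): clear
  edge (10,15)–(10,23): clear
  edge (10,23)–(1,22): clear
  edge (1,22)–(1,13): clear
  midpoint (10,13) outside
  → clear
Obstacle 3 [(15,13) (22,19) (20,23) (18,24)]:
  edge (15,13)–(22,19): clear
  edge (22,19)–(20,23): clear
  edge (20,23)–(18,24): clear
  edge (18,24)–(15,13): clear
  midpoint (10,13) outside
  → clear
Obstacle 4 [(13,2) (16,0) (21,3) (24,11) (14,7)]:
  edge (13,2)–(16,0): clear
  edge (16,0)–(21,3): clear
  edge (21,3)–(24,11): clear
  edge (24,11)–(14,7): clear
  edge (14,7)–(13,2): clear
  midpoint (10,13) outside
  → clear

FREE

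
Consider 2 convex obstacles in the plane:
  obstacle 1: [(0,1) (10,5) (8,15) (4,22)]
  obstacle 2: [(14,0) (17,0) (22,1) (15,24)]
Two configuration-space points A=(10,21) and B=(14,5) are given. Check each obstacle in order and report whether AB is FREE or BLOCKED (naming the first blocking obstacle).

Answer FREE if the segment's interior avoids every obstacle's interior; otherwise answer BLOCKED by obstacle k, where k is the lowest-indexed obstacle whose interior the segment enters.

Obstacle 1 [(0,1) (10,5) (8,15) (4,22)]:
  edge (0,1)–(10,5): clear
  edge (10,5)–(8,15): clear
  edge (8,15)–(4,22): clear
  edge (4,22)–(0,1): clear
  midpoint (12,13) outside
  → clear
Obstacle 2 [(14,0) (17,0) (22,1) (15,24)]:
  edge (14,0)–(17,0): clear
  edge (17,0)–(22,1): clear
  edge (22,1)–(15,24): clear
  edge (15,24)–(14,0): clear
  midpoint (12,13) outside
  → clear

FREE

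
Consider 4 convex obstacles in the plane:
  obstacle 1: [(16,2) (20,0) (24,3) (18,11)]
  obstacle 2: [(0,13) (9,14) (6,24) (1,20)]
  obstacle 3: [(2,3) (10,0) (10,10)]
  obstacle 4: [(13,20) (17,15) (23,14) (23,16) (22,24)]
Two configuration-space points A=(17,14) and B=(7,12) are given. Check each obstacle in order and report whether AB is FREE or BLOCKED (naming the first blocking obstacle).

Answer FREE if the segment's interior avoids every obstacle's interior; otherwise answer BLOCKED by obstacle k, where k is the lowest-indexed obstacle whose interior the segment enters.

FREE

Obstacle 1 [(16,2) (20,0) (24,3) (18,11)]:
  edge (16,2)–(20,0): clear
  edge (20,0)–(24,3): clear
  edge (24,3)–(18,11): clear
  edge (18,11)–(16,2): clear
  midpoint (12,13) outside
  → clear
Obstacle 2 [(0,13) (9,14) (6,24) (1,20)]:
  edge (0,13)–(9,14): clear
  edge (9,14)–(6,24): clear
  edge (6,24)–(1,20): clear
  edge (1,20)–(0,13): clear
  midpoint (12,13) outside
  → clear
Obstacle 3 [(2,3) (10,0) (10,10)]:
  edge (2,3)–(10,0): clear
  edge (10,0)–(10,10): clear
  edge (10,10)–(2,3): clear
  midpoint (12,13) outside
  → clear
Obstacle 4 [(13,20) (17,15) (23,14) (23,16) (22,24)]:
  edge (13,20)–(17,15): clear
  edge (17,15)–(23,14): clear
  edge (23,14)–(23,16): clear
  edge (23,16)–(22,24): clear
  edge (22,24)–(13,20): clear
  midpoint (12,13) outside
  → clear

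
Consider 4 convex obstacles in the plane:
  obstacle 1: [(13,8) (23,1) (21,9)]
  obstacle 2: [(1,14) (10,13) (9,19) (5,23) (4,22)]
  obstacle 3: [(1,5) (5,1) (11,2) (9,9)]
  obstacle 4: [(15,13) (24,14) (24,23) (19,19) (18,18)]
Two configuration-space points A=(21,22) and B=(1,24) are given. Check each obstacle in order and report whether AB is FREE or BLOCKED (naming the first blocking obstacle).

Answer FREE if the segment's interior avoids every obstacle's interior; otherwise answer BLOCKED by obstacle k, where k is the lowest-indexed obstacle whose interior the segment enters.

Obstacle 1 [(13,8) (23,1) (21,9)]:
  edge (13,8)–(23,1): clear
  edge (23,1)–(21,9): clear
  edge (21,9)–(13,8): clear
  midpoint (11,23) outside
  → clear
Obstacle 2 [(1,14) (10,13) (9,19) (5,23) (4,22)]:
  edge (1,14)–(10,13): clear
  edge (10,13)–(9,19): clear
  edge (9,19)–(5,23): clear
  edge (5,23)–(4,22): clear
  edge (4,22)–(1,14): clear
  midpoint (11,23) outside
  → clear
Obstacle 3 [(1,5) (5,1) (11,2) (9,9)]:
  edge (1,5)–(5,1): clear
  edge (5,1)–(11,2): clear
  edge (11,2)–(9,9): clear
  edge (9,9)–(1,5): clear
  midpoint (11,23) outside
  → clear
Obstacle 4 [(15,13) (24,14) (24,23) (19,19) (18,18)]:
  edge (15,13)–(24,14): clear
  edge (24,14)–(24,23): clear
  edge (24,23)–(19,19): clear
  edge (19,19)–(18,18): clear
  edge (18,18)–(15,13): clear
  midpoint (11,23) outside
  → clear

FREE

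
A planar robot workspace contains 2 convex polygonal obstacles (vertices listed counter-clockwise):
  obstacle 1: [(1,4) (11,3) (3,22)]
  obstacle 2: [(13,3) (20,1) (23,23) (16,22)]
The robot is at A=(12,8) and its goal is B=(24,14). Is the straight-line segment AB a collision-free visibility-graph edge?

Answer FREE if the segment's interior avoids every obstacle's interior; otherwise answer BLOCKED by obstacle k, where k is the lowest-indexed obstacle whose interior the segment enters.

BLOCKED by obstacle 2

Obstacle 1 [(1,4) (11,3) (3,22)]:
  edge (1,4)–(11,3): clear
  edge (11,3)–(3,22): clear
  edge (3,22)–(1,4): clear
  midpoint (18,11) outside
  → clear
Obstacle 2 [(13,3) (20,1) (23,23) (16,22)]:
  edge (13,3)–(20,1): clear
  edge (20,1)–(23,23): crosses AB
  edge (23,23)–(16,22): clear
  edge (16,22)–(13,3): crosses AB
  → BLOCKED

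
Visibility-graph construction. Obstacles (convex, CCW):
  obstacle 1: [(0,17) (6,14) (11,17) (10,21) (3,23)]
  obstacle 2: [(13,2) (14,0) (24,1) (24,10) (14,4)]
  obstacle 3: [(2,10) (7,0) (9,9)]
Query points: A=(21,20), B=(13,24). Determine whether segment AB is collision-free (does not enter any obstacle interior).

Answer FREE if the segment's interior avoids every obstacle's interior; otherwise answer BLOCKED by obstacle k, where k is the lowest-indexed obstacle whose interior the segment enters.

FREE

Obstacle 1 [(0,17) (6,14) (11,17) (10,21) (3,23)]:
  edge (0,17)–(6,14): clear
  edge (6,14)–(11,17): clear
  edge (11,17)–(10,21): clear
  edge (10,21)–(3,23): clear
  edge (3,23)–(0,17): clear
  midpoint (17,22) outside
  → clear
Obstacle 2 [(13,2) (14,0) (24,1) (24,10) (14,4)]:
  edge (13,2)–(14,0): clear
  edge (14,0)–(24,1): clear
  edge (24,1)–(24,10): clear
  edge (24,10)–(14,4): clear
  edge (14,4)–(13,2): clear
  midpoint (17,22) outside
  → clear
Obstacle 3 [(2,10) (7,0) (9,9)]:
  edge (2,10)–(7,0): clear
  edge (7,0)–(9,9): clear
  edge (9,9)–(2,10): clear
  midpoint (17,22) outside
  → clear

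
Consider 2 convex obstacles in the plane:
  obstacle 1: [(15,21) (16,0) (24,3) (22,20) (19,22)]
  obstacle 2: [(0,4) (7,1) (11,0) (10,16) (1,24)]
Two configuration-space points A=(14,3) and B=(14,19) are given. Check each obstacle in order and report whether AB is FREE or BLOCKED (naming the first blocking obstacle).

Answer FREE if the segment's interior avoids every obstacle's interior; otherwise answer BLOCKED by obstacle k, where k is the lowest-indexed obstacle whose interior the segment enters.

FREE

Obstacle 1 [(15,21) (16,0) (24,3) (22,20) (19,22)]:
  edge (15,21)–(16,0): clear
  edge (16,0)–(24,3): clear
  edge (24,3)–(22,20): clear
  edge (22,20)–(19,22): clear
  edge (19,22)–(15,21): clear
  midpoint (14,11) outside
  → clear
Obstacle 2 [(0,4) (7,1) (11,0) (10,16) (1,24)]:
  edge (0,4)–(7,1): clear
  edge (7,1)–(11,0): clear
  edge (11,0)–(10,16): clear
  edge (10,16)–(1,24): clear
  edge (1,24)–(0,4): clear
  midpoint (14,11) outside
  → clear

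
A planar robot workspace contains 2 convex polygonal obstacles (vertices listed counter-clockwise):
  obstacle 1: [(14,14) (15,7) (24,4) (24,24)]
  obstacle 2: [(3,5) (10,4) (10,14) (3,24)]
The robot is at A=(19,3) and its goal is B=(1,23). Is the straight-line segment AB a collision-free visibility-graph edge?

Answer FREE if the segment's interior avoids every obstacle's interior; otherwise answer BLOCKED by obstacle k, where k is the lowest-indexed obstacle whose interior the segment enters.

Obstacle 1 [(14,14) (15,7) (24,4) (24,24)]:
  edge (14,14)–(15,7): crosses AB
  edge (15,7)–(24,4): crosses AB
  edge (24,4)–(24,24): clear
  edge (24,24)–(14,14): clear
  → BLOCKED
Obstacle 2 [(3,5) (10,4) (10,14) (3,24)]:
  edge (3,5)–(10,4): clear
  edge (10,4)–(10,14): crosses AB
  edge (10,14)–(3,24): clear
  edge (3,24)–(3,5): crosses AB
  → BLOCKED

BLOCKED by obstacle 1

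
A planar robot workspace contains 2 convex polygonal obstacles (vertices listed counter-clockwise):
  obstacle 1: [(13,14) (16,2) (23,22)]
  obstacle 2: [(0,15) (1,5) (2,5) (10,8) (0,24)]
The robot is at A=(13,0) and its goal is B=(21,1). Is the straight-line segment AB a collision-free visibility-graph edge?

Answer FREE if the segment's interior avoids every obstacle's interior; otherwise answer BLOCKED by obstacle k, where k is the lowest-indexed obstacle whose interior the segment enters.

Obstacle 1 [(13,14) (16,2) (23,22)]:
  edge (13,14)–(16,2): clear
  edge (16,2)–(23,22): clear
  edge (23,22)–(13,14): clear
  midpoint (17,1/2) outside
  → clear
Obstacle 2 [(0,15) (1,5) (2,5) (10,8) (0,24)]:
  edge (0,15)–(1,5): clear
  edge (1,5)–(2,5): clear
  edge (2,5)–(10,8): clear
  edge (10,8)–(0,24): clear
  edge (0,24)–(0,15): clear
  midpoint (17,1/2) outside
  → clear

FREE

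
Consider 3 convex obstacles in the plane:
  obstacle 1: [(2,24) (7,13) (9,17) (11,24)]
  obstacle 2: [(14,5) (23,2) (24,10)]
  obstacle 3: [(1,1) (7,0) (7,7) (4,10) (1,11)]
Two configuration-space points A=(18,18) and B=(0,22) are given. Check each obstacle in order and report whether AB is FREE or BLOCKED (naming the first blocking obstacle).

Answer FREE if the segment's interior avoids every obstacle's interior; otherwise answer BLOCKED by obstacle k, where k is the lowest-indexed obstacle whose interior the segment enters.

BLOCKED by obstacle 1

Obstacle 1 [(2,24) (7,13) (9,17) (11,24)]:
  edge (2,24)–(7,13): crosses AB
  edge (7,13)–(9,17): clear
  edge (9,17)–(11,24): crosses AB
  edge (11,24)–(2,24): clear
  → BLOCKED
Obstacle 2 [(14,5) (23,2) (24,10)]:
  edge (14,5)–(23,2): clear
  edge (23,2)–(24,10): clear
  edge (24,10)–(14,5): clear
  midpoint (9,20) outside
  → clear
Obstacle 3 [(1,1) (7,0) (7,7) (4,10) (1,11)]:
  edge (1,1)–(7,0): clear
  edge (7,0)–(7,7): clear
  edge (7,7)–(4,10): clear
  edge (4,10)–(1,11): clear
  edge (1,11)–(1,1): clear
  midpoint (9,20) outside
  → clear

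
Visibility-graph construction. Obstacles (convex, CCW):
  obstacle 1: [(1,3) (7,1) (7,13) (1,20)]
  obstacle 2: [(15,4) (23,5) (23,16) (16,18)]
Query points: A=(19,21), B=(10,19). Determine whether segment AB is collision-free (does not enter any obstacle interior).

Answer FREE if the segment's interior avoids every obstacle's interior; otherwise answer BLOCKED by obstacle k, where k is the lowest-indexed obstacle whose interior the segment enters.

Obstacle 1 [(1,3) (7,1) (7,13) (1,20)]:
  edge (1,3)–(7,1): clear
  edge (7,1)–(7,13): clear
  edge (7,13)–(1,20): clear
  edge (1,20)–(1,3): clear
  midpoint (29/2,20) outside
  → clear
Obstacle 2 [(15,4) (23,5) (23,16) (16,18)]:
  edge (15,4)–(23,5): clear
  edge (23,5)–(23,16): clear
  edge (23,16)–(16,18): clear
  edge (16,18)–(15,4): clear
  midpoint (29/2,20) outside
  → clear

FREE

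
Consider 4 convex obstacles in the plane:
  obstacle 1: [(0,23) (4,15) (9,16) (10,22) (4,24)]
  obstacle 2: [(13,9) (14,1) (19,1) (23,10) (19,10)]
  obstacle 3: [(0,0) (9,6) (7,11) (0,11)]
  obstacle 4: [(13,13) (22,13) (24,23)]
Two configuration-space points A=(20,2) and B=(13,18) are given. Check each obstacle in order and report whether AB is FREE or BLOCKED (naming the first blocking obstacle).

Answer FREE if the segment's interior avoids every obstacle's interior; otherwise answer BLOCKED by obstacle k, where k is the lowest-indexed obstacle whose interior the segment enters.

Obstacle 1 [(0,23) (4,15) (9,16) (10,22) (4,24)]:
  edge (0,23)–(4,15): clear
  edge (4,15)–(9,16): clear
  edge (9,16)–(10,22): clear
  edge (10,22)–(4,24): clear
  edge (4,24)–(0,23): clear
  midpoint (33/2,10) outside
  → clear
Obstacle 2 [(13,9) (14,1) (19,1) (23,10) (19,10)]:
  edge (13,9)–(14,1): clear
  edge (14,1)–(19,1): clear
  edge (19,1)–(23,10): crosses AB
  edge (23,10)–(19,10): clear
  edge (19,10)–(13,9): crosses AB
  → BLOCKED
Obstacle 3 [(0,0) (9,6) (7,11) (0,11)]:
  edge (0,0)–(9,6): clear
  edge (9,6)–(7,11): clear
  edge (7,11)–(0,11): clear
  edge (0,11)–(0,0): clear
  midpoint (33/2,10) outside
  → clear
Obstacle 4 [(13,13) (22,13) (24,23)]:
  edge (13,13)–(22,13): crosses AB
  edge (22,13)–(24,23): clear
  edge (24,23)–(13,13): crosses AB
  → BLOCKED

BLOCKED by obstacle 2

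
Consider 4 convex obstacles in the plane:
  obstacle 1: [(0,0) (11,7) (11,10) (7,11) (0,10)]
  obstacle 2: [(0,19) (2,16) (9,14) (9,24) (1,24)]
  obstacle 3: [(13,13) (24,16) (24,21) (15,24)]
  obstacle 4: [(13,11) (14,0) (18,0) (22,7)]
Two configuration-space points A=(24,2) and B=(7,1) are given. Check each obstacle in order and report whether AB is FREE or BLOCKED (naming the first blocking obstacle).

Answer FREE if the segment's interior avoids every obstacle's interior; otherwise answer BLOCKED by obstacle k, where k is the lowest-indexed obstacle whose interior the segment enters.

BLOCKED by obstacle 4

Obstacle 1 [(0,0) (11,7) (11,10) (7,11) (0,10)]:
  edge (0,0)–(11,7): clear
  edge (11,7)–(11,10): clear
  edge (11,10)–(7,11): clear
  edge (7,11)–(0,10): clear
  edge (0,10)–(0,0): clear
  midpoint (31/2,3/2) outside
  → clear
Obstacle 2 [(0,19) (2,16) (9,14) (9,24) (1,24)]:
  edge (0,19)–(2,16): clear
  edge (2,16)–(9,14): clear
  edge (9,14)–(9,24): clear
  edge (9,24)–(1,24): clear
  edge (1,24)–(0,19): clear
  midpoint (31/2,3/2) outside
  → clear
Obstacle 3 [(13,13) (24,16) (24,21) (15,24)]:
  edge (13,13)–(24,16): clear
  edge (24,16)–(24,21): clear
  edge (24,21)–(15,24): clear
  edge (15,24)–(13,13): clear
  midpoint (31/2,3/2) outside
  → clear
Obstacle 4 [(13,11) (14,0) (18,0) (22,7)]:
  edge (13,11)–(14,0): crosses AB
  edge (14,0)–(18,0): clear
  edge (18,0)–(22,7): crosses AB
  edge (22,7)–(13,11): clear
  → BLOCKED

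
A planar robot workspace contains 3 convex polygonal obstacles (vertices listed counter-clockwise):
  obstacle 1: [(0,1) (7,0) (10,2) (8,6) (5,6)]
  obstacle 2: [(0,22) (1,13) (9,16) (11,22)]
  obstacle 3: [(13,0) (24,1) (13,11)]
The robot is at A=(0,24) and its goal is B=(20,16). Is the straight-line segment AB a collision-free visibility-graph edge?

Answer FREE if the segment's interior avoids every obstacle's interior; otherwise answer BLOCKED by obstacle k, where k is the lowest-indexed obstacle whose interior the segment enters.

Obstacle 1 [(0,1) (7,0) (10,2) (8,6) (5,6)]:
  edge (0,1)–(7,0): clear
  edge (7,0)–(10,2): clear
  edge (10,2)–(8,6): clear
  edge (8,6)–(5,6): clear
  edge (5,6)–(0,1): clear
  midpoint (10,20) outside
  → clear
Obstacle 2 [(0,22) (1,13) (9,16) (11,22)]:
  edge (0,22)–(1,13): clear
  edge (1,13)–(9,16): clear
  edge (9,16)–(11,22): crosses AB
  edge (11,22)–(0,22): crosses AB
  → BLOCKED
Obstacle 3 [(13,0) (24,1) (13,11)]:
  edge (13,0)–(24,1): clear
  edge (24,1)–(13,11): clear
  edge (13,11)–(13,0): clear
  midpoint (10,20) outside
  → clear

BLOCKED by obstacle 2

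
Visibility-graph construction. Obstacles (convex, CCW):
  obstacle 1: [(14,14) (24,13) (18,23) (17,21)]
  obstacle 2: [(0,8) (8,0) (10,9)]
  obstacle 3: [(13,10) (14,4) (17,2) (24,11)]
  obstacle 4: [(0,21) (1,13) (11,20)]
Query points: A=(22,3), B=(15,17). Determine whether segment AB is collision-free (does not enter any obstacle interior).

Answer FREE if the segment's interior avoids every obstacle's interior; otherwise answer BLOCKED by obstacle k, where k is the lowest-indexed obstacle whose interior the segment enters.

BLOCKED by obstacle 1

Obstacle 1 [(14,14) (24,13) (18,23) (17,21)]:
  edge (14,14)–(24,13): crosses AB
  edge (24,13)–(18,23): clear
  edge (18,23)–(17,21): clear
  edge (17,21)–(14,14): crosses AB
  → BLOCKED
Obstacle 2 [(0,8) (8,0) (10,9)]:
  edge (0,8)–(8,0): clear
  edge (8,0)–(10,9): clear
  edge (10,9)–(0,8): clear
  midpoint (37/2,10) outside
  → clear
Obstacle 3 [(13,10) (14,4) (17,2) (24,11)]:
  edge (13,10)–(14,4): clear
  edge (14,4)–(17,2): clear
  edge (17,2)–(24,11): crosses AB
  edge (24,11)–(13,10): crosses AB
  → BLOCKED
Obstacle 4 [(0,21) (1,13) (11,20)]:
  edge (0,21)–(1,13): clear
  edge (1,13)–(11,20): clear
  edge (11,20)–(0,21): clear
  midpoint (37/2,10) outside
  → clear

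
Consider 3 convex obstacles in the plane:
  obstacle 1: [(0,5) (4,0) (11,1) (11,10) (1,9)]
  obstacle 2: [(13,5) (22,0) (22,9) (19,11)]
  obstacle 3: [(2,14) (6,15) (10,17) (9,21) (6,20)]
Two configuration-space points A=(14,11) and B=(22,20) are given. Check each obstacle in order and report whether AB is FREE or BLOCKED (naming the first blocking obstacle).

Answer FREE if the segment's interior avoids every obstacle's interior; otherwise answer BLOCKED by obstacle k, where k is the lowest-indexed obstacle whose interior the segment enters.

Obstacle 1 [(0,5) (4,0) (11,1) (11,10) (1,9)]:
  edge (0,5)–(4,0): clear
  edge (4,0)–(11,1): clear
  edge (11,1)–(11,10): clear
  edge (11,10)–(1,9): clear
  edge (1,9)–(0,5): clear
  midpoint (18,31/2) outside
  → clear
Obstacle 2 [(13,5) (22,0) (22,9) (19,11)]:
  edge (13,5)–(22,0): clear
  edge (22,0)–(22,9): clear
  edge (22,9)–(19,11): clear
  edge (19,11)–(13,5): clear
  midpoint (18,31/2) outside
  → clear
Obstacle 3 [(2,14) (6,15) (10,17) (9,21) (6,20)]:
  edge (2,14)–(6,15): clear
  edge (6,15)–(10,17): clear
  edge (10,17)–(9,21): clear
  edge (9,21)–(6,20): clear
  edge (6,20)–(2,14): clear
  midpoint (18,31/2) outside
  → clear

FREE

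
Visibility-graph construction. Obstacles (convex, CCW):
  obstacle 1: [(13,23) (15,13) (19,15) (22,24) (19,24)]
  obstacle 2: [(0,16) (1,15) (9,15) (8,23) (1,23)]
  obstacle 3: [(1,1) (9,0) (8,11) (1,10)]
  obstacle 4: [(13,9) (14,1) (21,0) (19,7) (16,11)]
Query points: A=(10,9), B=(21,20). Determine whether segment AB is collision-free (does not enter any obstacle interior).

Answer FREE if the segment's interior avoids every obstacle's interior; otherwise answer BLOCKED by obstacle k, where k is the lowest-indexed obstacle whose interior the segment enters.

BLOCKED by obstacle 1

Obstacle 1 [(13,23) (15,13) (19,15) (22,24) (19,24)]:
  edge (13,23)–(15,13): crosses AB
  edge (15,13)–(19,15): clear
  edge (19,15)–(22,24): crosses AB
  edge (22,24)–(19,24): clear
  edge (19,24)–(13,23): clear
  → BLOCKED
Obstacle 2 [(0,16) (1,15) (9,15) (8,23) (1,23)]:
  edge (0,16)–(1,15): clear
  edge (1,15)–(9,15): clear
  edge (9,15)–(8,23): clear
  edge (8,23)–(1,23): clear
  edge (1,23)–(0,16): clear
  midpoint (31/2,29/2) outside
  → clear
Obstacle 3 [(1,1) (9,0) (8,11) (1,10)]:
  edge (1,1)–(9,0): clear
  edge (9,0)–(8,11): clear
  edge (8,11)–(1,10): clear
  edge (1,10)–(1,1): clear
  midpoint (31/2,29/2) outside
  → clear
Obstacle 4 [(13,9) (14,1) (21,0) (19,7) (16,11)]:
  edge (13,9)–(14,1): clear
  edge (14,1)–(21,0): clear
  edge (21,0)–(19,7): clear
  edge (19,7)–(16,11): clear
  edge (16,11)–(13,9): clear
  midpoint (31/2,29/2) outside
  → clear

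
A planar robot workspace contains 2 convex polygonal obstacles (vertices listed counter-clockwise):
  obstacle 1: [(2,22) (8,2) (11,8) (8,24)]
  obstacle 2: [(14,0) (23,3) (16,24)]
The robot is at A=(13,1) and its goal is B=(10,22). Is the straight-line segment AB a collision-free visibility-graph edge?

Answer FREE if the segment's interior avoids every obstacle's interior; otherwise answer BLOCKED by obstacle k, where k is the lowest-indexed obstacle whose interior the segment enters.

FREE

Obstacle 1 [(2,22) (8,2) (11,8) (8,24)]:
  edge (2,22)–(8,2): clear
  edge (8,2)–(11,8): clear
  edge (11,8)–(8,24): clear
  edge (8,24)–(2,22): clear
  midpoint (23/2,23/2) outside
  → clear
Obstacle 2 [(14,0) (23,3) (16,24)]:
  edge (14,0)–(23,3): clear
  edge (23,3)–(16,24): clear
  edge (16,24)–(14,0): clear
  midpoint (23/2,23/2) outside
  → clear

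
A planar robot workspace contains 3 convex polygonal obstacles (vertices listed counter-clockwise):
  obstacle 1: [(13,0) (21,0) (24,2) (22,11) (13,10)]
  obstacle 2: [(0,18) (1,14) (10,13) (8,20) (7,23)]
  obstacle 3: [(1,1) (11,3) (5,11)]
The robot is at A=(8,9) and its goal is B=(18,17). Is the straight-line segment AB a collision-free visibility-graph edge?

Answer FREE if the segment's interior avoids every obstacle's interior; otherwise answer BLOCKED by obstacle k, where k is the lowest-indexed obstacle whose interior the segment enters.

Obstacle 1 [(13,0) (21,0) (24,2) (22,11) (13,10)]:
  edge (13,0)–(21,0): clear
  edge (21,0)–(24,2): clear
  edge (24,2)–(22,11): clear
  edge (22,11)–(13,10): clear
  edge (13,10)–(13,0): clear
  midpoint (13,13) outside
  → clear
Obstacle 2 [(0,18) (1,14) (10,13) (8,20) (7,23)]:
  edge (0,18)–(1,14): clear
  edge (1,14)–(10,13): clear
  edge (10,13)–(8,20): clear
  edge (8,20)–(7,23): clear
  edge (7,23)–(0,18): clear
  midpoint (13,13) outside
  → clear
Obstacle 3 [(1,1) (11,3) (5,11)]:
  edge (1,1)–(11,3): clear
  edge (11,3)–(5,11): clear
  edge (5,11)–(1,1): clear
  midpoint (13,13) outside
  → clear

FREE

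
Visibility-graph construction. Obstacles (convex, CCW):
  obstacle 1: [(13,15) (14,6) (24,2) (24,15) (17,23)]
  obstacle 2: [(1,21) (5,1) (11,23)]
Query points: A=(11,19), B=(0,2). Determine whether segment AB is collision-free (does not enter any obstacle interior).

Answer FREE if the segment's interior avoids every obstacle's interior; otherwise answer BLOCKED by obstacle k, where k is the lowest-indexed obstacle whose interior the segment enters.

Obstacle 1 [(13,15) (14,6) (24,2) (24,15) (17,23)]:
  edge (13,15)–(14,6): clear
  edge (14,6)–(24,2): clear
  edge (24,2)–(24,15): clear
  edge (24,15)–(17,23): clear
  edge (17,23)–(13,15): clear
  midpoint (11/2,21/2) outside
  → clear
Obstacle 2 [(1,21) (5,1) (11,23)]:
  edge (1,21)–(5,1): crosses AB
  edge (5,1)–(11,23): crosses AB
  edge (11,23)–(1,21): clear
  → BLOCKED

BLOCKED by obstacle 2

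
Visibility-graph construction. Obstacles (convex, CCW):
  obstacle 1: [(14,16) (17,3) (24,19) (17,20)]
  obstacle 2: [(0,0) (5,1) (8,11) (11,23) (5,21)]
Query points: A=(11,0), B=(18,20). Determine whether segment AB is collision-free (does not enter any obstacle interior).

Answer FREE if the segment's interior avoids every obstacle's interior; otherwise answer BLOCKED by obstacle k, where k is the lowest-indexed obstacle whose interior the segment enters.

BLOCKED by obstacle 1

Obstacle 1 [(14,16) (17,3) (24,19) (17,20)]:
  edge (14,16)–(17,3): crosses AB
  edge (17,3)–(24,19): clear
  edge (24,19)–(17,20): crosses AB
  edge (17,20)–(14,16): clear
  → BLOCKED
Obstacle 2 [(0,0) (5,1) (8,11) (11,23) (5,21)]:
  edge (0,0)–(5,1): clear
  edge (5,1)–(8,11): clear
  edge (8,11)–(11,23): clear
  edge (11,23)–(5,21): clear
  edge (5,21)–(0,0): clear
  midpoint (29/2,10) outside
  → clear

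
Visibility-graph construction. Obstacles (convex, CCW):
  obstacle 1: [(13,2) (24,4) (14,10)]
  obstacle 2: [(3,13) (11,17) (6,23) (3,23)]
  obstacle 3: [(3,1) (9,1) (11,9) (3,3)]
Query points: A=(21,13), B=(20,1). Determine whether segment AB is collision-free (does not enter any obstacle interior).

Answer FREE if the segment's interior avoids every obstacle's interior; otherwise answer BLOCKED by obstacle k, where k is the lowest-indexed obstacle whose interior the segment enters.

BLOCKED by obstacle 1

Obstacle 1 [(13,2) (24,4) (14,10)]:
  edge (13,2)–(24,4): crosses AB
  edge (24,4)–(14,10): crosses AB
  edge (14,10)–(13,2): clear
  → BLOCKED
Obstacle 2 [(3,13) (11,17) (6,23) (3,23)]:
  edge (3,13)–(11,17): clear
  edge (11,17)–(6,23): clear
  edge (6,23)–(3,23): clear
  edge (3,23)–(3,13): clear
  midpoint (41/2,7) outside
  → clear
Obstacle 3 [(3,1) (9,1) (11,9) (3,3)]:
  edge (3,1)–(9,1): clear
  edge (9,1)–(11,9): clear
  edge (11,9)–(3,3): clear
  edge (3,3)–(3,1): clear
  midpoint (41/2,7) outside
  → clear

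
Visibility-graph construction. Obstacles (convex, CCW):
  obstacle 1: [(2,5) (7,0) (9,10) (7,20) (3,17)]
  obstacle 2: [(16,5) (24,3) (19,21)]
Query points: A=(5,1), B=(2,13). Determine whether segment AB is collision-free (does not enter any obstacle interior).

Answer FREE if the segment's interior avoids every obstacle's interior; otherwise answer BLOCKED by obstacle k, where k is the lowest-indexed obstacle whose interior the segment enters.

Obstacle 1 [(2,5) (7,0) (9,10) (7,20) (3,17)]:
  edge (2,5)–(7,0): crosses AB
  edge (7,0)–(9,10): clear
  edge (9,10)–(7,20): clear
  edge (7,20)–(3,17): clear
  edge (3,17)–(2,5): crosses AB
  → BLOCKED
Obstacle 2 [(16,5) (24,3) (19,21)]:
  edge (16,5)–(24,3): clear
  edge (24,3)–(19,21): clear
  edge (19,21)–(16,5): clear
  midpoint (7/2,7) outside
  → clear

BLOCKED by obstacle 1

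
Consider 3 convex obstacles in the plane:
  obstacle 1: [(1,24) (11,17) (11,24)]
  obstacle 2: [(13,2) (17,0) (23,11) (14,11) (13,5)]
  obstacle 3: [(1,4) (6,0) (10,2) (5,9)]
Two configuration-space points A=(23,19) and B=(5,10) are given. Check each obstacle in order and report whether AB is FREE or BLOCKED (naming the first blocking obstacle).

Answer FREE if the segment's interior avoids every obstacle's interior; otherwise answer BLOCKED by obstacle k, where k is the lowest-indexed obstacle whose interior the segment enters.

Obstacle 1 [(1,24) (11,17) (11,24)]:
  edge (1,24)–(11,17): clear
  edge (11,17)–(11,24): clear
  edge (11,24)–(1,24): clear
  midpoint (14,29/2) outside
  → clear
Obstacle 2 [(13,2) (17,0) (23,11) (14,11) (13,5)]:
  edge (13,2)–(17,0): clear
  edge (17,0)–(23,11): clear
  edge (23,11)–(14,11): clear
  edge (14,11)–(13,5): clear
  edge (13,5)–(13,2): clear
  midpoint (14,29/2) outside
  → clear
Obstacle 3 [(1,4) (6,0) (10,2) (5,9)]:
  edge (1,4)–(6,0): clear
  edge (6,0)–(10,2): clear
  edge (10,2)–(5,9): clear
  edge (5,9)–(1,4): clear
  midpoint (14,29/2) outside
  → clear

FREE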